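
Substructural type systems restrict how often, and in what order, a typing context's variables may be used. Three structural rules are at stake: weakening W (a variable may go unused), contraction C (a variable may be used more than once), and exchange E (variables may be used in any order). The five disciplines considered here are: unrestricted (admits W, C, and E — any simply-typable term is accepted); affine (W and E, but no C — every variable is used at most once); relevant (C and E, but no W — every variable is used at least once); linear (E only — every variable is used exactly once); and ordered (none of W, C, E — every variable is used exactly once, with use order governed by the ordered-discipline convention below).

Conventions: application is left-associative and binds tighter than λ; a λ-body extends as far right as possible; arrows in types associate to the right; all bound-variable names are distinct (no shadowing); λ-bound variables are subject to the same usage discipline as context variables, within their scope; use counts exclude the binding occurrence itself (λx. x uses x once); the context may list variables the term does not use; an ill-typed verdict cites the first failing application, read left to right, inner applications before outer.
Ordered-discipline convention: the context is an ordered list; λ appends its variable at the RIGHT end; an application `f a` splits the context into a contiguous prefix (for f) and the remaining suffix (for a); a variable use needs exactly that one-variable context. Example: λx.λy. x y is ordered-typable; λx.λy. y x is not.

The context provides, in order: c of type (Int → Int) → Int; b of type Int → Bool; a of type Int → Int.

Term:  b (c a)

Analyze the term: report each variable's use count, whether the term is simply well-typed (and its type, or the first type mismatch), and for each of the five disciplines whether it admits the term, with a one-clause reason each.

counts: c: 1×, b: 1×, a: 1×
use order (left to right): b, c, a
typing: ✓ — Bool
ordered ✗ (needs exchange: uses follow b, c, a)
linear ✓ (c, b, a: one use apiece)
affine ✓ (at most one use each (c, b, a))
relevant ✓ (none of c, b, a goes unused)
unrestricted ✓ (type-checks (Bool) and nothing is barred)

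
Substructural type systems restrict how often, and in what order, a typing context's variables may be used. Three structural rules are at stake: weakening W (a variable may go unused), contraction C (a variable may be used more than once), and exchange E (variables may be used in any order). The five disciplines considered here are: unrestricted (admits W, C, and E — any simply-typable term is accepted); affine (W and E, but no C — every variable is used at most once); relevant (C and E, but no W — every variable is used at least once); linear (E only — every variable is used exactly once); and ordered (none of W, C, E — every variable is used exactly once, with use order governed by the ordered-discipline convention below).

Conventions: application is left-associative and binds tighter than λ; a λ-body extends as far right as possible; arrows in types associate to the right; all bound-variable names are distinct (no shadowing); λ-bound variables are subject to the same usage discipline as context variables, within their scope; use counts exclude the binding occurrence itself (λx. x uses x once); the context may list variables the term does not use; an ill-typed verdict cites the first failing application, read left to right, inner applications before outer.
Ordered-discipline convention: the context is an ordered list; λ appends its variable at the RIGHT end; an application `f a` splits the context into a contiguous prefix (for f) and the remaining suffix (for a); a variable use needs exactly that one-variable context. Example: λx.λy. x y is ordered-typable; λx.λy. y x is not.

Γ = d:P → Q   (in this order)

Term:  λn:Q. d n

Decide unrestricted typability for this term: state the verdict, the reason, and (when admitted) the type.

no — a type mismatch blocks all five
variable uses: d=1, n (λ-bound)=1
uses in reading order: d, n
typing: ill-typed: an application expects P but receives Q
all disciplines: ordered ✗ · linear ✗ · affine ✗ · relevant ✗ · unrestricted ✗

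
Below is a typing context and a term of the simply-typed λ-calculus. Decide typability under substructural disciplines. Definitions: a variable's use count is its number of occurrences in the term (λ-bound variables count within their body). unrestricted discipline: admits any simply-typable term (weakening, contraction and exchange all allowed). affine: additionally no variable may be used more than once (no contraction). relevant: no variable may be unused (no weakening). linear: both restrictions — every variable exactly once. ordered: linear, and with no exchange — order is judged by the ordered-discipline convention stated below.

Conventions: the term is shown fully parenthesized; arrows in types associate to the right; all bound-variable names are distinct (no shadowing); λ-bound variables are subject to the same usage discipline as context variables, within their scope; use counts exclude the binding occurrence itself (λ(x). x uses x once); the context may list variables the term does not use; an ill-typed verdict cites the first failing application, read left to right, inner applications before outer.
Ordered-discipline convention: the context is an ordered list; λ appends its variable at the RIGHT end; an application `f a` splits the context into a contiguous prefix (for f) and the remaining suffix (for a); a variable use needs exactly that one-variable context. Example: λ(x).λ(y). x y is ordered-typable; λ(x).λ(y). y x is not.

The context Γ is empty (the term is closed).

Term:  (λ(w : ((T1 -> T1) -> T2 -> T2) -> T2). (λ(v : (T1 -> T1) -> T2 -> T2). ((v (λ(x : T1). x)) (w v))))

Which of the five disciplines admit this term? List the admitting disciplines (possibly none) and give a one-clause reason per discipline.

admitted in: relevant, unrestricted
counts: w (λ-bound): 1; v (λ-bound): 2; x (λ-bound): 1
use order (left to right): v, x, w, v
typing: well-typed at (((T1 -> T1) -> T2 -> T2) -> T2) -> ((T1 -> T1) -> T2 -> T2) -> T2
ordered: ✗ — repeated use of v ×2
linear: ✗ — repeated use of v ×2
affine: ✗ — repeated use of v ×2
relevant: ✓ — w, v, x: all used, weakening unneeded
unrestricted: ✓ — type-checks ((((T1 -> T1) -> T2 -> T2) -> T2) -> ((T1 -> T1) -> T2 -> T2) -> T2) and nothing is barred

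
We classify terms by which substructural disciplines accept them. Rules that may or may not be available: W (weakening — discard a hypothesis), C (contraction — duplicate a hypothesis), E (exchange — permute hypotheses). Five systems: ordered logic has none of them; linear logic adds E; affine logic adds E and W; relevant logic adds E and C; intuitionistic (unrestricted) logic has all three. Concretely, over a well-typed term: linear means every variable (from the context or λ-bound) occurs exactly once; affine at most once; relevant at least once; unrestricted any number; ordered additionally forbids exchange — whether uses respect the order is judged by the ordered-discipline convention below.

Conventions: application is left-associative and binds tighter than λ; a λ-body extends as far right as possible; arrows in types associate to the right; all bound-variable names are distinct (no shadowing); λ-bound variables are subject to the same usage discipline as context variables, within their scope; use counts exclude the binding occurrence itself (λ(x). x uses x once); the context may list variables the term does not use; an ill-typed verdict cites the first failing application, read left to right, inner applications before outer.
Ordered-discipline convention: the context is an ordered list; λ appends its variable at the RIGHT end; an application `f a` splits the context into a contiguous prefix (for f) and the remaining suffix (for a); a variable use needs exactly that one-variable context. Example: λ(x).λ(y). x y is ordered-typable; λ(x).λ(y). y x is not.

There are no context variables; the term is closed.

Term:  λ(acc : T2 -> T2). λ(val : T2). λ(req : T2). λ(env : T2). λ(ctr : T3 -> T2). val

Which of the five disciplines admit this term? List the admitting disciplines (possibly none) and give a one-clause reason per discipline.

admitted in: affine, unrestricted
use counts: acc [bound] ×0, val [bound] ×1, req [bound] ×0, env [bound] ×0, ctr [bound] ×0
use order (left to right): val
typing: well-typed at (T2 -> T2) -> T2 -> T2 -> T2 -> (T3 -> T2) -> T2
ordered ✗ (acc, req, env, ctr left unused)
linear ✗ (acc, req, env, ctr left unused)
affine ✓ (at most one use each (acc, val, req, env, ctr))
relevant ✗ (acc, req, env, ctr left unused)
unrestricted ✓ (simply typable at (T2 -> T2) -> T2 -> T2 -> T2 -> (T3 -> T2) -> T2; W, C, E all held)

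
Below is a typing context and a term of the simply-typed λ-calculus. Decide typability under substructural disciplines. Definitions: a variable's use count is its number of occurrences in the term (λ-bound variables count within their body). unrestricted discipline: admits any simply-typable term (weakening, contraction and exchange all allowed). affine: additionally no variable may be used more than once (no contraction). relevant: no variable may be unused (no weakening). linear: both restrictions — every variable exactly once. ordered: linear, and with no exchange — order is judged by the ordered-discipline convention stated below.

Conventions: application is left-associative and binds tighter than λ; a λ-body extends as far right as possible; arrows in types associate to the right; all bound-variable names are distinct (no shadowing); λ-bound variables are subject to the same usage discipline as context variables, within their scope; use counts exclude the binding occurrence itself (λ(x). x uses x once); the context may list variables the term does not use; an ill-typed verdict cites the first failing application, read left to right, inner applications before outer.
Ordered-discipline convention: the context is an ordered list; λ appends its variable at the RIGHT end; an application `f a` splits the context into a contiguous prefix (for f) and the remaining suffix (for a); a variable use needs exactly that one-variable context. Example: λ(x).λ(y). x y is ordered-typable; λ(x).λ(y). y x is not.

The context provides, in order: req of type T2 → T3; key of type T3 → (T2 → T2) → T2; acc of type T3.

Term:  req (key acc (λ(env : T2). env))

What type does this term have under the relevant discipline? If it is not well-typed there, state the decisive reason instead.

term : T3
counts: req: 1×, key: 1×, acc: 1×, env (bound): 1×
left-to-right use order: req, key, acc, env
typing: well-typed — term : T3
across the five disciplines: ordered ✓, linear ✓, affine ✓, relevant ✓, unrestricted ✓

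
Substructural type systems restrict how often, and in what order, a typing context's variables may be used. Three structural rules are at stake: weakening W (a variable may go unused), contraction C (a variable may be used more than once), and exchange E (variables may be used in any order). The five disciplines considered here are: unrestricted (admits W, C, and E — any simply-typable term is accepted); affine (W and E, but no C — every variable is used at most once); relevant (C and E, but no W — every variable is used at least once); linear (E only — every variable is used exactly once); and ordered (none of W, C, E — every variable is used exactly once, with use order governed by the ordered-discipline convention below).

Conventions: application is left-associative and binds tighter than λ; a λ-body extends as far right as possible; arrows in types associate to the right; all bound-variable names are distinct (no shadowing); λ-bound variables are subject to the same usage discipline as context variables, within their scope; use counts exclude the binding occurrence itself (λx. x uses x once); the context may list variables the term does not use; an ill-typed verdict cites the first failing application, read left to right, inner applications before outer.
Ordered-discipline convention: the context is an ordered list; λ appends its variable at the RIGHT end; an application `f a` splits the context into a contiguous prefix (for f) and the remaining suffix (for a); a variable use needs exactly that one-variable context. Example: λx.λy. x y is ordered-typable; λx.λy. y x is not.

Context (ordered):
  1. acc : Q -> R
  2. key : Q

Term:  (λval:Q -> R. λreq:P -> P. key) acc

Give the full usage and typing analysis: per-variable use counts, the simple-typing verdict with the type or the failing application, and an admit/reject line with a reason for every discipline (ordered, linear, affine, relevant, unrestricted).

use counts: acc=1; key=1; val (bound)=0; req (bound)=0
order of uses: key, acc
typing: well-typed at (P -> P) -> Q
ordered: ✗, val, req left unused
linear: ✗, val, req left unused
affine: ✓, at most one use each (acc, key, val, req)
relevant: ✗, val, req left unused
unrestricted: ✓, well-typed at (P -> P) -> Q; no restrictions here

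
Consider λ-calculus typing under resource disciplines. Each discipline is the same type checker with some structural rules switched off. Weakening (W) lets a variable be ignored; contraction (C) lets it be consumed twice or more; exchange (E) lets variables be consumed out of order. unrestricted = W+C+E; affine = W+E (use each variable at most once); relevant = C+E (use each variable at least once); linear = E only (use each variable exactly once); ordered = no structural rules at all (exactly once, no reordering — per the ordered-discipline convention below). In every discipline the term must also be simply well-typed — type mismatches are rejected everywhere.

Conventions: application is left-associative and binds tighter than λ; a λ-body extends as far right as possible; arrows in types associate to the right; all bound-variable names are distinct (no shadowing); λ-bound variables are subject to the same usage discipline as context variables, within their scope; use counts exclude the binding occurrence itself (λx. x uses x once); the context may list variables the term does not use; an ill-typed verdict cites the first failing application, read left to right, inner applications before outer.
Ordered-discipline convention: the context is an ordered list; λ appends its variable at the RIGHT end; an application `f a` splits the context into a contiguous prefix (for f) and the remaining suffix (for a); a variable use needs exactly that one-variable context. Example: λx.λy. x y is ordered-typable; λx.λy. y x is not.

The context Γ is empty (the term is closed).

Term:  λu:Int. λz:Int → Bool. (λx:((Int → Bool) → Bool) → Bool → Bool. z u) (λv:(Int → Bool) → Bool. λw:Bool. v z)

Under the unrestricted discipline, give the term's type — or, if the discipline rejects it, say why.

term : Int → (Int → Bool) → Bool
variable uses: u [bound]=1; z [bound]=2; x [bound]=0; v [bound]=1; w [bound]=0
use order (left to right): z, u, v, z
typing: well-typed at Int → (Int → Bool) → Bool
across the five disciplines: ordered ✗; linear ✗; affine ✗; relevant ✗; unrestricted ✓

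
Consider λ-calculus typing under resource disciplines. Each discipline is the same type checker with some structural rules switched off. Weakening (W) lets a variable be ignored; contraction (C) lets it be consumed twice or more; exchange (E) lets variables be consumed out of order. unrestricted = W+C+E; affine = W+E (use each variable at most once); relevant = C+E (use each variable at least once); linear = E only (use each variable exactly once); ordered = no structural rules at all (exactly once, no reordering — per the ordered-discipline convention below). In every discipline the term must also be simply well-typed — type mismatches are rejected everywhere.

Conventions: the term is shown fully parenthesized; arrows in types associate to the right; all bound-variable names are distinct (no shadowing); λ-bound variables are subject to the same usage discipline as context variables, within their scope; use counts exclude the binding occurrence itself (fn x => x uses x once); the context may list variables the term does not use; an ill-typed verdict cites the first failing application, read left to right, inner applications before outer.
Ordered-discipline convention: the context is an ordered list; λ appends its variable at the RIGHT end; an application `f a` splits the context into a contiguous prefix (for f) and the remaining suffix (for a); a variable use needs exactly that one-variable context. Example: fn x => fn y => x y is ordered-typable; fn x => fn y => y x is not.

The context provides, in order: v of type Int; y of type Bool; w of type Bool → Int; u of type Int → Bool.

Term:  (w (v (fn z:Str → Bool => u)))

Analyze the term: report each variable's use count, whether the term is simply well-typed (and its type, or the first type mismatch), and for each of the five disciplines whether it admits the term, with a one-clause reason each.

counts: v: 1×, y: 0×, w: 1×, u: 1×, z (bound): 0×
left-to-right use order: w, v, u
typing: ill-typed: non-function type Int applied to an argument
ordered: ✗, the type mismatch rejects it
linear: ✗, not simply typable
affine: ✗, fails simple typing
relevant: ✗, a type mismatch blocks all five
unrestricted: ✗, the type mismatch rejects it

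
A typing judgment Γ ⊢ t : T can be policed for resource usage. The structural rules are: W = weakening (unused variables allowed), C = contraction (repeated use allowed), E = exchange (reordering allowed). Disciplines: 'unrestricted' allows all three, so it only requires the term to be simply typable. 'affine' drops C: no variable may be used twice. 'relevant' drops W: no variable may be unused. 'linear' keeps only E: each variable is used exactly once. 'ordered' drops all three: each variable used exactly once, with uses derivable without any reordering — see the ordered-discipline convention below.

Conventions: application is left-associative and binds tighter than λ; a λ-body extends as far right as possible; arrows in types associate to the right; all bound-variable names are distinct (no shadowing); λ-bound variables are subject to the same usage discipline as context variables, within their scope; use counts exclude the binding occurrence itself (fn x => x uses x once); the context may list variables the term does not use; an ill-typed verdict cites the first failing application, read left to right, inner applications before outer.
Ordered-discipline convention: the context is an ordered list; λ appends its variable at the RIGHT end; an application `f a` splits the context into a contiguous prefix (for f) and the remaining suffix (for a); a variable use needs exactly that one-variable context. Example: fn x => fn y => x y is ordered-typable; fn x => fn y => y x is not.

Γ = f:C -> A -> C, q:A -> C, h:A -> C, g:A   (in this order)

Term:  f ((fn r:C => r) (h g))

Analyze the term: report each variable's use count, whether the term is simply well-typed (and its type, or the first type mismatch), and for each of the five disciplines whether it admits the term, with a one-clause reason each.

usage: f: 1, q: 0, h: 1, g: 1, r (λ-bound): 1
use order (left to right): f, r, h, g
typing: well-typed — term : A -> C
ordered: ✗, unused: q — weakening required
linear: ✗, unused: q — weakening required
affine: ✓, none of f, q, h, g, r used more than once
relevant: ✗, unused: q — weakening required
unrestricted: ✓, type-checks (A -> C) and nothing is barred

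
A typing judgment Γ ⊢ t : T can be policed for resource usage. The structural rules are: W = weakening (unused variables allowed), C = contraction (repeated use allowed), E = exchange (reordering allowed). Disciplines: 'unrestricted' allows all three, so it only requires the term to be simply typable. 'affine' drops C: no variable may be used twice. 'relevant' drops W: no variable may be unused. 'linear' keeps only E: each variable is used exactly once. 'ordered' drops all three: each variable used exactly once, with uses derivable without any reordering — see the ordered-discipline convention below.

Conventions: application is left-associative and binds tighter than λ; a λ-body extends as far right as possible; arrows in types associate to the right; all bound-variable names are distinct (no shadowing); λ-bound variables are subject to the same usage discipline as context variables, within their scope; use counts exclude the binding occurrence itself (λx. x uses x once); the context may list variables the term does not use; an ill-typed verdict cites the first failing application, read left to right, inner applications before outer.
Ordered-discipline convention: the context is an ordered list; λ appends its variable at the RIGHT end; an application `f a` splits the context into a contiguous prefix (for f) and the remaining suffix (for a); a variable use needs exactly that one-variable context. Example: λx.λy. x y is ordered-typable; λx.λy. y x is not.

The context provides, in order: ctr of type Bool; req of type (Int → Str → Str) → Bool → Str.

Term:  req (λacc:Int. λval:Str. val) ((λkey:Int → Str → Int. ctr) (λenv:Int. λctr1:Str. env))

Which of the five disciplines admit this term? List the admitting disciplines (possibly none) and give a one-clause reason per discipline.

admitted in: affine, unrestricted
variable uses: ctr ×1; req ×1; acc (bound) ×0; val (bound) ×1; key (bound) ×0; env (bound) ×1; ctr1 (bound) ×0
uses in reading order: req, val, ctr, env
typing: ✓ — Str
ordered: ✗ — needs weakening: acc, key, ctr1 unused
linear: ✗ — needs weakening: acc, key, ctr1 unused
affine: ✓ — at most one use each (ctr, req, acc, val, key, env, ctr1)
relevant: ✗ — needs weakening: acc, key, ctr1 unused
unrestricted: ✓ — typability at Str is all that's needed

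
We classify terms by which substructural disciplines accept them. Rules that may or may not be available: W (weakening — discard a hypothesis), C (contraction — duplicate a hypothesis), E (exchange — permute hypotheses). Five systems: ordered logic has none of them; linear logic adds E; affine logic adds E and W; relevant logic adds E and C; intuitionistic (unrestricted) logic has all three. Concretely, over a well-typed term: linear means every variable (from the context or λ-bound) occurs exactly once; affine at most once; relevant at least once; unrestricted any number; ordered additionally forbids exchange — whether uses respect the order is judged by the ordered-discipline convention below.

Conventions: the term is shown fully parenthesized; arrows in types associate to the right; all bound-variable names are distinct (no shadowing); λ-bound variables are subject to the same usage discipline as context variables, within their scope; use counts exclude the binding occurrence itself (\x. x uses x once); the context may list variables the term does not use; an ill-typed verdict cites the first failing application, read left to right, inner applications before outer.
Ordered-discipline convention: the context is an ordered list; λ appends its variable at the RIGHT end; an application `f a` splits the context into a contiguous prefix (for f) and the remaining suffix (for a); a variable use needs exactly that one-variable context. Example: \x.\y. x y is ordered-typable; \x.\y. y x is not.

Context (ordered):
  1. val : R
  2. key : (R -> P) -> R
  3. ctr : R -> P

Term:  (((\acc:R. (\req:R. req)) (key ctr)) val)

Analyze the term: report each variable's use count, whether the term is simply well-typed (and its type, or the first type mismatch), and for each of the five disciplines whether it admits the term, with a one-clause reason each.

variable uses: val=1; key=1; ctr=1; acc (bound)=0; req (bound)=1
order of uses: req, key, ctr, val
typing: ✓ — R
ordered: ✗, unused: acc — weakening required
linear: ✗, unused: acc — weakening required
affine: ✓, val, key, ctr, acc, req: no repeats, contraction unneeded
relevant: ✗, unused: acc — weakening required
unrestricted: ✓, typability at R is all that's needed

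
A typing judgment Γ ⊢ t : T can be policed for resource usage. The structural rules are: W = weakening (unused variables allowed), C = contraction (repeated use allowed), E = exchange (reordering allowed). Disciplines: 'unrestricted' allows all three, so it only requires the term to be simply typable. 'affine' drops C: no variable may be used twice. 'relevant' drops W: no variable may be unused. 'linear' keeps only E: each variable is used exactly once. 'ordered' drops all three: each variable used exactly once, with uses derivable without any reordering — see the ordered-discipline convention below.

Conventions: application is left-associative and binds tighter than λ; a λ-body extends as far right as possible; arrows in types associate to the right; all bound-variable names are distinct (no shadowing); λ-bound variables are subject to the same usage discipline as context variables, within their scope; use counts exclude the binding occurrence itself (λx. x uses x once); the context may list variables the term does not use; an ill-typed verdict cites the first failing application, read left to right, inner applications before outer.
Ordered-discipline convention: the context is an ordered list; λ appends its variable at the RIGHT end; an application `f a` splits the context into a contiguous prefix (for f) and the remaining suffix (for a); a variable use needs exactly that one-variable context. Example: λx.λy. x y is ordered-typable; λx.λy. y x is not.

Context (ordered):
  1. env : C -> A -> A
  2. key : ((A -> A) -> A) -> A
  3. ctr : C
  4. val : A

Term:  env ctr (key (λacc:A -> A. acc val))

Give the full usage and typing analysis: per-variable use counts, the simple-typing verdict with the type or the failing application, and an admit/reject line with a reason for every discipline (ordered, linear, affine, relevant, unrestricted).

variable uses: env: 1×; key: 1×; ctr: 1×; val: 1×; acc [bound]: 1×
uses in reading order: env, ctr, key, acc, val
typing: well-typed at A
ordered: ✗ — needs exchange: uses follow env, ctr, key, acc, val
linear: ✓ — exactly-once usage across env, key, ctr, val, acc
affine: ✓ — none of env, key, ctr, val, acc used more than once
relevant: ✓ — every one of env, key, ctr, val, acc appears
unrestricted: ✓ — well-typed at A; no restrictions here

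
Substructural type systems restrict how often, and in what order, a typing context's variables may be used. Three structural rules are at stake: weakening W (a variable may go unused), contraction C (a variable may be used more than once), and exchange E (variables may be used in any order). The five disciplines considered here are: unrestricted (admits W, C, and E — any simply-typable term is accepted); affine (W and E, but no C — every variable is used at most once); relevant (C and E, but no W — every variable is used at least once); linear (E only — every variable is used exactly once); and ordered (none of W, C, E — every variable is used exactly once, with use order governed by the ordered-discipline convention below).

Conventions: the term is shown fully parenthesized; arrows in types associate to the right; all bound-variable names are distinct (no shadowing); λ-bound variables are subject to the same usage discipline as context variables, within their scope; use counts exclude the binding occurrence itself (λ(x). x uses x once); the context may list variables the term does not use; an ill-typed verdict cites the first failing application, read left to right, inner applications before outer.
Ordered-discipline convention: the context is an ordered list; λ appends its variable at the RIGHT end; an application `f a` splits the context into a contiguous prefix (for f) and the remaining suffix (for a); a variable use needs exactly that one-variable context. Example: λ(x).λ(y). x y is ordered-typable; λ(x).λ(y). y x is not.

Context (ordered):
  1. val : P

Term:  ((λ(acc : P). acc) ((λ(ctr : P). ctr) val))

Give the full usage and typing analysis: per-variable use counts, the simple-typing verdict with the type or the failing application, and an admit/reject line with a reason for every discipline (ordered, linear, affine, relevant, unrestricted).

variable uses: val=1, acc (bound)=1, ctr (bound)=1
order of uses: acc, ctr, val
typing: well-typed — term : P
ordered: ✓ — single-use (val, acc, ctr), ordered derivation ok
linear: ✓ — val, acc, ctr: one use apiece
affine: ✓ — val, acc, ctr: no repeats, contraction unneeded
relevant: ✓ — none of val, acc, ctr goes unused
unrestricted: ✓ — well-typed at P; no restrictions here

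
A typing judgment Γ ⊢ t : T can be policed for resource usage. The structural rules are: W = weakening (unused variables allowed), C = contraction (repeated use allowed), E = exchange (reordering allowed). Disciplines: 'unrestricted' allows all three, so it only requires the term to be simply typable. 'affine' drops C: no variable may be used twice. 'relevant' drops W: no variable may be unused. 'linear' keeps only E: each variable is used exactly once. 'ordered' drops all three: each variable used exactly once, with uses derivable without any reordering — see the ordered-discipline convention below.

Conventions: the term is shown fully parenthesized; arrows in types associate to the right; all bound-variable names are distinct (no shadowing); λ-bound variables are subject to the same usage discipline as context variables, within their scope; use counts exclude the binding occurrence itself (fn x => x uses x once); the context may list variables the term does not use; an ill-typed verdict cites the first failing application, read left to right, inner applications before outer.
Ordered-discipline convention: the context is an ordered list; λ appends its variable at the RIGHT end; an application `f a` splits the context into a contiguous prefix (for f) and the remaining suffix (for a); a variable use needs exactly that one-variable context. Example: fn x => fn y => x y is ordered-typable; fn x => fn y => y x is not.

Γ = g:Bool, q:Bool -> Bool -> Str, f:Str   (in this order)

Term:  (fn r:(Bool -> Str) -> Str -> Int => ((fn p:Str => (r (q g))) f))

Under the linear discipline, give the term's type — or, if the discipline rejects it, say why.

not well-typed under linear — p left unused
counts: g: 1×, q: 1×, f: 1×, r [bound]: 1×, p [bound]: 0×
left-to-right use order: r, q, g, f
typing: well-typed at ((Bool -> Str) -> Str -> Int) -> Str -> Int
across the five disciplines: ordered ✗, linear ✗, affine ✓, relevant ✗, unrestricted ✓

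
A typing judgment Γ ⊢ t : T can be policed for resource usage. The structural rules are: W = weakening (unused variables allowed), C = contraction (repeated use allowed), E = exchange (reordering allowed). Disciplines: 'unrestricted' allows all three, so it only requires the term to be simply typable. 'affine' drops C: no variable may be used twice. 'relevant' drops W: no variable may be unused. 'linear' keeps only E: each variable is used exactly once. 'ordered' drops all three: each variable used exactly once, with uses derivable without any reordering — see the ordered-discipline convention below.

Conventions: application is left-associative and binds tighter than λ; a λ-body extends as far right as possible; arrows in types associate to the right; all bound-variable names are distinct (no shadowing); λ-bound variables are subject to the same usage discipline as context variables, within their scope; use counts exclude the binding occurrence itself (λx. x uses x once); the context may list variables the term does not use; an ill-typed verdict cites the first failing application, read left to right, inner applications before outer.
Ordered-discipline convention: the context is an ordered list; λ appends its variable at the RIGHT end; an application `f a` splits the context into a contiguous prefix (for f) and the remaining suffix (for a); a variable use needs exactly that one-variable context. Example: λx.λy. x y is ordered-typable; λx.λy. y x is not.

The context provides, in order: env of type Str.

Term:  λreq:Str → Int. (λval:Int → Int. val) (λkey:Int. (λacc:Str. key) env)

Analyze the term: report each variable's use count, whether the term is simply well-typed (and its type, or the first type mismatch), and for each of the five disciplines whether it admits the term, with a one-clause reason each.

variable uses: env: 1; req [bound]: 0; val [bound]: 1; key [bound]: 1; acc [bound]: 0
uses in reading order: val, key, env
typing: well-typed — term : (Str → Int) → Int → Int
ordered: ✗ — req, acc never used (weakening)
linear: ✗ — req, acc never used (weakening)
affine: ✓ — env, req, val, key, acc: no repeats, contraction unneeded
relevant: ✗ — req, acc never used (weakening)
unrestricted: ✓ — well-typed at (Str → Int) → Int → Int; no restrictions here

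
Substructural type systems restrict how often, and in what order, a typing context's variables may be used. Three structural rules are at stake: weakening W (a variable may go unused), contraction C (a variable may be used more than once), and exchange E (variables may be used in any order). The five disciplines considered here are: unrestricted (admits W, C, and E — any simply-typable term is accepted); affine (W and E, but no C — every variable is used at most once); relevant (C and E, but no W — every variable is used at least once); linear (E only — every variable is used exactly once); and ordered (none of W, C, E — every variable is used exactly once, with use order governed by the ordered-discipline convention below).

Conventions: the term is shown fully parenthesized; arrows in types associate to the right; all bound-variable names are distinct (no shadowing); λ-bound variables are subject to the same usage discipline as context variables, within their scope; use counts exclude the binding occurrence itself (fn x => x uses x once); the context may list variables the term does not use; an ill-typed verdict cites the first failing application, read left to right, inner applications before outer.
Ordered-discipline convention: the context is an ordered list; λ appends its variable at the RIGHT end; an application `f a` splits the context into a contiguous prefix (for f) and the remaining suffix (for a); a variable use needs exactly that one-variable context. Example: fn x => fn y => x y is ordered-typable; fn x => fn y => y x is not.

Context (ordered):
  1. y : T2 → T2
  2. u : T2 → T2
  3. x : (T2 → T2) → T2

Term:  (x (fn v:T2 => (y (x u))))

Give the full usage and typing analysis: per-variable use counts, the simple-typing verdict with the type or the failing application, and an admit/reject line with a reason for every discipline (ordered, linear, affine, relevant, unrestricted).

variable uses: y ×1, u ×1, x ×2, v (λ-bound) ×0
uses in reading order: x, y, x, u
typing: ✓ — T2
ordered: ✗, uses contraction: x ×2; unused: v — weakening required
linear: ✗, uses contraction: x ×2; unused: v — weakening required
affine: ✗, uses contraction: x ×2
relevant: ✗, unused: v — weakening required
unrestricted: ✓, simply typable at T2; W, C, E all held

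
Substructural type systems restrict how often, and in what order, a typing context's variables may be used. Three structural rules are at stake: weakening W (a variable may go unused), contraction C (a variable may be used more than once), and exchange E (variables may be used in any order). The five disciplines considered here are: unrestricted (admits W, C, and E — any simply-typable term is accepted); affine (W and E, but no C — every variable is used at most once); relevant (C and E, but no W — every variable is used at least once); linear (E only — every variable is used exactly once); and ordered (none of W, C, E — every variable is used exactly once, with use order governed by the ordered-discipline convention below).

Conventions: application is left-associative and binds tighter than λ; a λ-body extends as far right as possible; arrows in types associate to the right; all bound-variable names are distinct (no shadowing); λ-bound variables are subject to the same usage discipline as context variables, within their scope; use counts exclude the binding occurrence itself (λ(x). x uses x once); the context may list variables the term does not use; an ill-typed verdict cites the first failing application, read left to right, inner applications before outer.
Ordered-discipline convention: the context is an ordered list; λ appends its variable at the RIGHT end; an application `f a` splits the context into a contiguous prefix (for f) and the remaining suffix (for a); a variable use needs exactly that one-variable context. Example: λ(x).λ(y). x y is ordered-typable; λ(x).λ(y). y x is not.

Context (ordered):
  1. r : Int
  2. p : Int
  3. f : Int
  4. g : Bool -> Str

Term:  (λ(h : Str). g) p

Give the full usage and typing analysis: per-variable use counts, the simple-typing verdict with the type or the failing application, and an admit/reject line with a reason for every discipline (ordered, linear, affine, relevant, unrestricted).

usage: r: 0; p: 1; f: 0; g: 1; h (λ-bound): 0
uses in reading order: g, p
typing: ill-typed: an argument Int mismatches the expected Str
ordered: ✗ — fails simple typing
linear: ✗ — a type mismatch blocks all five
affine: ✗ — the type mismatch rejects it
relevant: ✗ — not simply typable
unrestricted: ✗ — fails simple typing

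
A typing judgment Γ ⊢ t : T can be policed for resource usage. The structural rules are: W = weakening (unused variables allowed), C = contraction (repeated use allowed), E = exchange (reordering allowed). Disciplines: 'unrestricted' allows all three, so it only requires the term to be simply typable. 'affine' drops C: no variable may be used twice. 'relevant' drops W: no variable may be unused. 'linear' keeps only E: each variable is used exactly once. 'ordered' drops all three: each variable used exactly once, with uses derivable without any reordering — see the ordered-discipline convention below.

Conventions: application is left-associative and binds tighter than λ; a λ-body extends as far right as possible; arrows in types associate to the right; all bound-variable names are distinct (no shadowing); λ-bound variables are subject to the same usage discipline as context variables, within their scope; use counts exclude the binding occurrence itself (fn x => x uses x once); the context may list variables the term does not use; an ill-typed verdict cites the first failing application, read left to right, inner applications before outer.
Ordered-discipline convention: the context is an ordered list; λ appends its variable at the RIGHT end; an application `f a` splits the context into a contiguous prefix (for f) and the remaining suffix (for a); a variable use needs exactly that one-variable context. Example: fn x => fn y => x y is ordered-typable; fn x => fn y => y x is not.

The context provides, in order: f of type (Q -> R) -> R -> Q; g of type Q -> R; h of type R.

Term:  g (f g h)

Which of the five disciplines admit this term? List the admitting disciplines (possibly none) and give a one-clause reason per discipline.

admitting disciplines: relevant, unrestricted
counts: f: 1×, g: 2×, h: 1×
order of uses: g, f, g, h
typing: the term checks, with type R
ordered: ✗, uses contraction: g ×2
linear: ✗, uses contraction: g ×2
affine: ✗, uses contraction: g ×2
relevant: ✓, f, g, h: all used, weakening unneeded
unrestricted: ✓, typability at R is all that's needed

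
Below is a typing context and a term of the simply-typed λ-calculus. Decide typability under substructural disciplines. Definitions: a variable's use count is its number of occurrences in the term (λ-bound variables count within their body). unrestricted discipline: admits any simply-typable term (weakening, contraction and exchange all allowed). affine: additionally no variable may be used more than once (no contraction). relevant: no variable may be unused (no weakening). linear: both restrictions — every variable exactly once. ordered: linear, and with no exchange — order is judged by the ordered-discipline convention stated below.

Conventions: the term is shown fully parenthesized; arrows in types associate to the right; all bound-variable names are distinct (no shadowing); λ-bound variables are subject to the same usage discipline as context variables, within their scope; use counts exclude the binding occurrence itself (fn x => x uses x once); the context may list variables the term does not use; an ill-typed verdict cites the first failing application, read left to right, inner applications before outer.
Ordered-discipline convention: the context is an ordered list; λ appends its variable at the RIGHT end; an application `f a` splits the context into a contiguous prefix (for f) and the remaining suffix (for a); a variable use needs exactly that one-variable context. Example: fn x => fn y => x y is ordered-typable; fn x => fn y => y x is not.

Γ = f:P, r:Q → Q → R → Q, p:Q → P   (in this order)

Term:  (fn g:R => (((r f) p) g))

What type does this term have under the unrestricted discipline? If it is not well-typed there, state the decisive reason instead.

not well-typed under unrestricted — fails simple typing
usage: f: 1×; r: 1×; p: 1×; g [bound]: 1×
use order (left to right): r, f, p, g
typing: ill-typed: argument of type P where Q is required
all disciplines: ordered ✗, linear ✗, affine ✗, relevant ✗, unrestricted ✗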